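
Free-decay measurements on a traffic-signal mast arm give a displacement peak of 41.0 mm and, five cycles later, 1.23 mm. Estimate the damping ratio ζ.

Logarithmic decrement δ = (1/n)·ln(x₀/x_n) = (1/5)·ln(41.0/1.23) = (1/5)·ln(33.33) = 0.7013.
ζ = δ/√(4π² + δ²) = 0.7013/√(39.48 + 0.492) = 0.7013/6.322 = 0.1109.

0.111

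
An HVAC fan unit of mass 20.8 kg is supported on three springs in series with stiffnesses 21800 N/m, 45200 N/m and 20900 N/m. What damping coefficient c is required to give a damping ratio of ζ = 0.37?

314 N·s/m

Series springs: 1/k_eq = 1/21800 + 1/45200 + 1/20900 = 0.0001158, so k_eq = 8632 N/m.
c_c = 2√(k_eq·m) = 2√(8632 × 20.8) = 847.5 N·s/m.
c = ζ·c_c = 0.37 × 847.5 = 313.6 N·s/m.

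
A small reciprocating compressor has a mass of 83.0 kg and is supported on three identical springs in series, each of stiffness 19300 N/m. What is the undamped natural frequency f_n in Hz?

Series springs: 1/k_eq = 3/19300, so k_eq = 19300/3 = 6433 N/m.
ω_n = √(k_eq/m) = √(6433/83.0) = √77.51 = 8.804 rad/s.
f_n = ω_n/(2π) = 8.804/6.283 = 1.401 Hz.

1.40 Hz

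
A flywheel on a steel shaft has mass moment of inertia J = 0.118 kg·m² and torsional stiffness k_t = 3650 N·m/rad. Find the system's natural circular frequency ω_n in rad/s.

ω_n = √(k_t/J) = √(3650/0.118) = √30930 = 175.9 rad/s.

176 rad/s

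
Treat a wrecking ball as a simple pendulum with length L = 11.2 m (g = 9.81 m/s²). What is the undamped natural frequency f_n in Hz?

For a simple pendulum ω_n = √(g/L) = √(9.81/11.2) = √0.8759 = 0.9359 rad/s.
f_n = ω_n/(2π) = 0.9359/6.283 = 0.1490 Hz.

0.149 Hz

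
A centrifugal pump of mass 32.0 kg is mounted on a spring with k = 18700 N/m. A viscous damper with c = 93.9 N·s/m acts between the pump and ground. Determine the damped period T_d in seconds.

0.260 s

ω_n = √(k/m) = √(18700/32.0) = 24.17 rad/s.
Critical damping c_c = 2√(k·m) = 2√(18700 × 32.0) = 1547 N·s/m, so ζ = c/c_c = 93.9/1547 = 0.06069.
ω_d = ω_n√(1 − ζ²) = 24.17 × √(1 − 0.00368) = 24.13 rad/s.
T_d = 2π/ω_d = 0.2604 s.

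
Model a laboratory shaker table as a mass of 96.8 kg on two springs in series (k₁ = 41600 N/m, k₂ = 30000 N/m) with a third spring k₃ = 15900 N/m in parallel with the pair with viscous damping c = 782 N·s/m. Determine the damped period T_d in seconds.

Series pair: k_s = k₁k₂/(k₁+k₂) = (41600)(30000)/(41600 + 30000) = 17430 N/m. In parallel with k₃: k_eq = 17430 + 15900 = 33330 N/m.
ω_n = √(k_eq/m) = √(33330/96.8) = 18.56 rad/s.
Critical damping c_c = 2√(k_eq·m) = 2√(33330 × 96.8) = 3592 N·s/m, so ζ = c/c_c = 782/3592 = 0.2177.
ω_d = ω_n√(1 − ζ²) = 18.56 × √(1 − 0.0474) = 18.11 rad/s.
T_d = 2π/ω_d = 0.3469 s.

0.347 s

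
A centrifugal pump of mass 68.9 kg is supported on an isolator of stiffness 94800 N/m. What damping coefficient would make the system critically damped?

5110 N·s/m

c_c = 2√(k·m) = 2√(94800 × 68.9) = 2 × 2556 = 5111 N·s/m.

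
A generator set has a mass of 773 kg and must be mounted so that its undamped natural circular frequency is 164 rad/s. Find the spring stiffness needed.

20800000 N/m

k = m·ω_n² = 773 × 164.0² = 773 × 26900 = 20790000 N/m.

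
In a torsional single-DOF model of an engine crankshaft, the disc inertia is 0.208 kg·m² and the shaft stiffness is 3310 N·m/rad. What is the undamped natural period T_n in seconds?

ω_n = √(k_t/J) = √(3310/0.208) = √15910 = 126.1 rad/s.
T_n = 2π/ω_n = 6.283/126.1 = 0.04981 s.

0.0498 s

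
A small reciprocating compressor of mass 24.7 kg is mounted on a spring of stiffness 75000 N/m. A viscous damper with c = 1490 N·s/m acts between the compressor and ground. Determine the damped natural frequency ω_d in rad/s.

46.1 rad/s

ω_n = √(k/m) = √(75000/24.7) = 55.10 rad/s.
Critical damping c_c = 2√(k·m) = 2√(75000 × 24.7) = 2722 N·s/m, so ζ = c/c_c = 1490/2722 = 0.5474.
ω_d = ω_n√(1 − ζ²) = 55.10 × √(1 − 0.300) = 46.12 rad/s.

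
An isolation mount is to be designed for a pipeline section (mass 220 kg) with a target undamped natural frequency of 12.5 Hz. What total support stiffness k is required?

ω_n = 2πf_n = 2π × 12.5 = 78.54 rad/s.
k = m·ω_n² = 220 × 78.54² = 220 × 6169 = 1357000 N/m.

1360000 N/m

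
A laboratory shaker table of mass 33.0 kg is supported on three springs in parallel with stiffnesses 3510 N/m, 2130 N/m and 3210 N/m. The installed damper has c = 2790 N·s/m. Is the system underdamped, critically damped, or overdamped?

Parallel springs add: k_eq = 3510 + 2130 + 3210 = 8850 N/m.
c_c = 2√(k_eq·m) = 1081 N·s/m; ζ = c/c_c = 2790/1081 = 2.58.
Since ζ > 1 the system is overdamped.

overdamped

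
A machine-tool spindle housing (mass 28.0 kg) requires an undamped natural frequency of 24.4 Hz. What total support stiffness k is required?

658000 N/m

ω_n = 2πf_n = 2π × 24.4 = 153.3 rad/s.
k = m·ω_n² = 28.0 × 153.3² = 28.0 × 23500 = 658100 N/m.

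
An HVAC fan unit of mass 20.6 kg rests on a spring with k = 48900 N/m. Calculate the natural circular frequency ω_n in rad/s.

48.7 rad/s

ω_n = √(k/m) = √(48900/20.6) = √2374 = 48.72 rad/s.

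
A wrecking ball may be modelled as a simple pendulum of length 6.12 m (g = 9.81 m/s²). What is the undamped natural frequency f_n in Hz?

0.202 Hz

For a simple pendulum ω_n = √(g/L) = √(9.81/6.12) = √1.603 = 1.266 rad/s.
f_n = ω_n/(2π) = 1.266/6.283 = 0.2015 Hz.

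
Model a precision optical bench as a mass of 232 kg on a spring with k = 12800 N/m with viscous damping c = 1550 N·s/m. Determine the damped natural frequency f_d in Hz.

1.06 Hz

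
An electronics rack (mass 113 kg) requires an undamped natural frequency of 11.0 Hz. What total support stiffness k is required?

540000 N/m

ω_n = 2πf_n = 2π × 11.0 = 69.12 rad/s.
k = m·ω_n² = 113 × 69.12² = 113 × 4777 = 539800 N/m.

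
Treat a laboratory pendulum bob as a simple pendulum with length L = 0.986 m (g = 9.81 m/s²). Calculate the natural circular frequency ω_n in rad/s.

3.15 rad/s

For a simple pendulum ω_n = √(g/L) = √(9.81/0.986) = √9.949 = 3.154 rad/s.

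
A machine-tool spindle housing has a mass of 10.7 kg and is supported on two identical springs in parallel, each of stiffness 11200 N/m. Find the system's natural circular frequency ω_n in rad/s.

45.8 rad/s

Parallel springs add: k_eq = 2 × 11200 = 22400 N/m.
ω_n = √(k_eq/m) = √(22400/10.7) = √2093 = 45.75 rad/s.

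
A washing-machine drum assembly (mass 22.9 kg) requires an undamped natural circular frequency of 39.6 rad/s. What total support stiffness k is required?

35900 N/m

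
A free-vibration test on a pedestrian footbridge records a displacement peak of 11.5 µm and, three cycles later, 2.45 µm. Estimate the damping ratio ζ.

0.0818

Logarithmic decrement δ = (1/n)·ln(x₀/x_n) = (1/3)·ln(11.5/2.45) = (1/3)·ln(4.694) = 0.5154.
ζ = δ/√(4π² + δ²) = 0.5154/√(39.48 + 0.266) = 0.5154/6.304 = 0.08176.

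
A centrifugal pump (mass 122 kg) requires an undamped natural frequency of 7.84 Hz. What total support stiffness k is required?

296000 N/m

ω_n = 2πf_n = 2π × 7.84 = 49.26 rad/s.
k = m·ω_n² = 122 × 49.26² = 122 × 2427 = 296000 N/m.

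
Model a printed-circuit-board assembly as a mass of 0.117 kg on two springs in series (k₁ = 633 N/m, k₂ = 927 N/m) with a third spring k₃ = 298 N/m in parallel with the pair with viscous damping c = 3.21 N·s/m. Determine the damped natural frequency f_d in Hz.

Series pair: k_s = k₁k₂/(k₁+k₂) = (633)(927)/(633 + 927) = 376.1 N/m. In parallel with k₃: k_eq = 376.1 + 298 = 674.1 N/m.
ω_n = √(k_eq/m) = √(674.1/0.117) = 75.91 rad/s.
Critical damping c_c = 2√(k_eq·m) = 2√(674.1 × 0.117) = 17.76 N·s/m, so ζ = c/c_c = 3.21/17.76 = 0.1807.
ω_d = ω_n√(1 − ζ²) = 75.91 × √(1 − 0.0327) = 74.66 rad/s.
f_d = ω_d/(2π) = 11.88 Hz.

11.9 Hz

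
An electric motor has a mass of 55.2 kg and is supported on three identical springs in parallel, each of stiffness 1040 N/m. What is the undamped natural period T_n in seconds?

0.836 s

Parallel springs add: k_eq = 3 × 1040 = 3120 N/m.
ω_n = √(k_eq/m) = √(3120/55.2) = √56.52 = 7.518 rad/s.
T_n = 2π/ω_n = 6.283/7.518 = 0.8357 s.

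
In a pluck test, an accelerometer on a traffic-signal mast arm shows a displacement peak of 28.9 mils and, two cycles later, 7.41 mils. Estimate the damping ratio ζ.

0.108

Logarithmic decrement δ = (1/n)·ln(x₀/x_n) = (1/2)·ln(28.9/7.41) = (1/2)·ln(3.900) = 0.6805.
ζ = δ/√(4π² + δ²) = 0.6805/√(39.48 + 0.463) = 0.6805/6.320 = 0.1077.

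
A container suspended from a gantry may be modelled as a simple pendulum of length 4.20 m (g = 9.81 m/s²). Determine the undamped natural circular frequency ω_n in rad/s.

1.53 rad/s

For a simple pendulum ω_n = √(g/L) = √(9.81/4.20) = √2.336 = 1.528 rad/s.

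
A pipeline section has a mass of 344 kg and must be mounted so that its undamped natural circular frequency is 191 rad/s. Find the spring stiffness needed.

k = m·ω_n² = 344 × 191.0² = 344 × 36480 = 12550000 N/m.

12500000 N/m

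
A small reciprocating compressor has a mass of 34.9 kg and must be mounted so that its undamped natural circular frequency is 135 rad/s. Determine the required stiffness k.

k = m·ω_n² = 34.9 × 135.0² = 34.9 × 18220 = 636100 N/m.

636000 N/m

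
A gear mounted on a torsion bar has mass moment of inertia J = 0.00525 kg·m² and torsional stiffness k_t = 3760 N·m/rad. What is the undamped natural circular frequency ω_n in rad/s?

ω_n = √(k_t/J) = √(3760/0.00525) = √716200 = 846.3 rad/s.

846 rad/s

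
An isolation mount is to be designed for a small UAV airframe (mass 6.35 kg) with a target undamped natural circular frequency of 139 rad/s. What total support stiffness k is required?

123000 N/m

k = m·ω_n² = 6.35 × 139.0² = 6.35 × 19320 = 122700 N/m.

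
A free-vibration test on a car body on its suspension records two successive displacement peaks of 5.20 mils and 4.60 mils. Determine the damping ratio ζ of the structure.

0.0195

Logarithmic decrement δ = (1/n)·ln(x₀/x_n) = (1/1)·ln(5.20/4.60) = (1/1)·ln(1.130) = 0.1226.
ζ = δ/√(4π² + δ²) = 0.1226/√(39.48 + 0.0150) = 0.1226/6.284 = 0.01951.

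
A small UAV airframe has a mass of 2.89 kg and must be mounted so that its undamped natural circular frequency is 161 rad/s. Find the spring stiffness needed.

74900 N/m

k = m·ω_n² = 2.89 × 161.0² = 2.89 × 25920 = 74910 N/m.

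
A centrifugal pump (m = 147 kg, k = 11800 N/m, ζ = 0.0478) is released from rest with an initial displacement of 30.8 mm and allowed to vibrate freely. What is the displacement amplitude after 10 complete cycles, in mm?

1.52 mm

Logarithmic decrement δ = 2πζ/√(1 − ζ²) = 2π × 0.04780/√(1 − 0.00228) = 0.3007.
After n cycles, x_n/x₀ = e^(−nδ), so x_10 = 30.8 × e^(−10 × 0.3007) = 30.8 × 0.04945 = 1.523 mm.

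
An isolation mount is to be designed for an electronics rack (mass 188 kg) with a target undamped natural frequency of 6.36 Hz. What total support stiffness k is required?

ω_n = 2πf_n = 2π × 6.36 = 39.96 rad/s.
k = m·ω_n² = 188 × 39.96² = 188 × 1597 = 300200 N/m.

300000 N/m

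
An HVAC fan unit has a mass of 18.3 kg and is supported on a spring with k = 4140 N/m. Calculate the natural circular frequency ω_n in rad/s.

15.0 rad/s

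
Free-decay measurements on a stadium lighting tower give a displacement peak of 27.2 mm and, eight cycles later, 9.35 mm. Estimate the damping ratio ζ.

0.0212

Logarithmic decrement δ = (1/n)·ln(x₀/x_n) = (1/8)·ln(27.2/9.35) = (1/8)·ln(2.909) = 0.1335.
ζ = δ/√(4π² + δ²) = 0.1335/√(39.48 + 0.0178) = 0.1335/6.285 = 0.02124.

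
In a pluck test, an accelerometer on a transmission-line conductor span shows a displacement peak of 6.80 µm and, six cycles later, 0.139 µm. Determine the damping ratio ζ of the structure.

0.103

Logarithmic decrement δ = (1/n)·ln(x₀/x_n) = (1/6)·ln(6.80/0.139) = (1/6)·ln(48.92) = 0.6484.
ζ = δ/√(4π² + δ²) = 0.6484/√(39.48 + 0.420) = 0.6484/6.317 = 0.1026.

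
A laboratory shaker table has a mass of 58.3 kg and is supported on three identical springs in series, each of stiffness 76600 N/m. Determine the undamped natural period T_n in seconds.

Series springs: 1/k_eq = 3/76600, so k_eq = 76600/3 = 25530 N/m.
ω_n = √(k_eq/m) = √(25530/58.3) = √438.0 = 20.93 rad/s.
T_n = 2π/ω_n = 6.283/20.93 = 0.3002 s.

0.300 s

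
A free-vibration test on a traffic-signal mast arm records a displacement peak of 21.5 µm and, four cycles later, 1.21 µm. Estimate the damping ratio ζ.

Logarithmic decrement δ = (1/n)·ln(x₀/x_n) = (1/4)·ln(21.5/1.21) = (1/4)·ln(17.77) = 0.7194.
ζ = δ/√(4π² + δ²) = 0.7194/√(39.48 + 0.517) = 0.7194/6.324 = 0.1137.

0.114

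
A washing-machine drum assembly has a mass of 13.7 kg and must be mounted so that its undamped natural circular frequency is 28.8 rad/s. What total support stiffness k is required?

11400 N/m

k = m·ω_n² = 13.7 × 28.80² = 13.7 × 829.4 = 11360 N/m.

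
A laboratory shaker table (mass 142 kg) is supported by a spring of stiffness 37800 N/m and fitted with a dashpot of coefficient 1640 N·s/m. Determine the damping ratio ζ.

ω_n = √(k/m) = √(37800/142) = 16.32 rad/s.
Critical damping c_c = 2√(k·m) = 2√(37800 × 142) = 4634 N·s/m, so ζ = c/c_c = 1640/4634 = 0.3539.

0.354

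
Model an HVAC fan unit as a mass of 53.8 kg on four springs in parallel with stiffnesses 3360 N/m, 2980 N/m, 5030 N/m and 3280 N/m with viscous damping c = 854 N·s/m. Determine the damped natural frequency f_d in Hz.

Parallel springs add: k_eq = 3360 + 2980 + 5030 + 3280 = 14650 N/m.
ω_n = √(k_eq/m) = √(14650/53.8) = 16.50 rad/s.
Critical damping c_c = 2√(k_eq·m) = 2√(14650 × 53.8) = 1776 N·s/m, so ζ = c/c_c = 854/1776 = 0.4810.
ω_d = ω_n√(1 − ζ²) = 16.50 × √(1 − 0.231) = 14.47 rad/s.
f_d = ω_d/(2π) = 2.303 Hz.

2.30 Hz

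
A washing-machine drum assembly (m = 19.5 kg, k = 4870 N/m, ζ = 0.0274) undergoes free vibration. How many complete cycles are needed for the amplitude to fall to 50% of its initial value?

Logarithmic decrement δ = 2πζ/√(1 − ζ²) = 2π × 0.02740/√(1 − 0.000751) = 0.1722.
x_n/x₀ = e^(−nδ) ≤ 0.5; take ln: n ≥ ln(1/0.5)/δ = 0.6931/0.1722 = 4.025.
So 5 complete cycles are required.

5 cycles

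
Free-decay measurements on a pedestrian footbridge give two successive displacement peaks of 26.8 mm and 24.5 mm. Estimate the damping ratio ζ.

0.0143

Logarithmic decrement δ = (1/n)·ln(x₀/x_n) = (1/1)·ln(26.8/24.5) = (1/1)·ln(1.094) = 0.08973.
ζ = δ/√(4π² + δ²) = 0.08973/√(39.48 + 0.00805) = 0.08973/6.284 = 0.01428.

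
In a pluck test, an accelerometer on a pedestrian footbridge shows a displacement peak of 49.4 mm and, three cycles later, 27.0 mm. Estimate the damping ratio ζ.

0.0320

Logarithmic decrement δ = (1/n)·ln(x₀/x_n) = (1/3)·ln(49.4/27.0) = (1/3)·ln(1.830) = 0.2014.
ζ = δ/√(4π² + δ²) = 0.2014/√(39.48 + 0.0406) = 0.2014/6.286 = 0.03203.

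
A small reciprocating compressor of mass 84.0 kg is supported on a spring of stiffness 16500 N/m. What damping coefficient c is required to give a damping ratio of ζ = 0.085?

c_c = 2√(k·m) = 2√(16500 × 84.0) = 2355 N·s/m.
c = ζ·c_c = 0.085 × 2355 = 200.1 N·s/m.

200 N·s/m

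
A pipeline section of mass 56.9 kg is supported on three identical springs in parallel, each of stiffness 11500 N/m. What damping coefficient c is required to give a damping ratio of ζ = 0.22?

616 N·s/m

Parallel springs add: k_eq = 3 × 11500 = 34500 N/m.
c_c = 2√(k_eq·m) = 2√(34500 × 56.9) = 2802 N·s/m.
c = ζ·c_c = 0.22 × 2802 = 616.5 N·s/m.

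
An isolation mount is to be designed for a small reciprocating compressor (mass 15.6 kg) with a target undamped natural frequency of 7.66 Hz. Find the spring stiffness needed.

36100 N/m

ω_n = 2πf_n = 2π × 7.66 = 48.13 rad/s.
k = m·ω_n² = 15.6 × 48.13² = 15.6 × 2316 = 36140 N/m.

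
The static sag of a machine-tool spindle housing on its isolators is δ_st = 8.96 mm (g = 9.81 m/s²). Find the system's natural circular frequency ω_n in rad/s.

ω_n = √(g/δ_st) = √(9.81/0.00896) = √1095 = 33.09 rad/s.

33.1 rad/s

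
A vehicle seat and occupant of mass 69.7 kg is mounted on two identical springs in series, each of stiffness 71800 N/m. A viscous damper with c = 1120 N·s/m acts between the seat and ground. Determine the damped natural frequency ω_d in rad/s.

21.2 rad/s

Series springs: 1/k_eq = 2/71800, so k_eq = 71800/2 = 35900 N/m.
ω_n = √(k_eq/m) = √(35900/69.7) = 22.70 rad/s.
Critical damping c_c = 2√(k_eq·m) = 2√(35900 × 69.7) = 3164 N·s/m, so ζ = c/c_c = 1120/3164 = 0.3540.
ω_d = ω_n√(1 − ζ²) = 22.70 × √(1 − 0.125) = 21.23 rad/s.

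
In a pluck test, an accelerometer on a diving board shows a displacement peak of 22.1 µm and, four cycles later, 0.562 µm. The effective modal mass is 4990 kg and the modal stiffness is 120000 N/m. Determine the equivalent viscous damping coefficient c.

Logarithmic decrement δ = (1/n)·ln(x₀/x_n) = (1/4)·ln(22.1/0.562) = (1/4)·ln(39.32) = 0.9180.
ζ = δ/√(4π² + δ²) = 0.9180/√(39.48 + 0.843) = 0.9180/6.350 = 0.1446.
c = ζ · 2√(km) = 0.1446 × 2√(120000 × 4990) = 0.1446 × 48940 = 7075 N·s/m.

7080 N·s/m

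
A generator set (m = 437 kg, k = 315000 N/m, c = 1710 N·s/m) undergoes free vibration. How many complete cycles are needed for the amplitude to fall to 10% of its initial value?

ζ = c/(2√(km)) = 1710/(2√(315000 × 437)) = 1710/23470 = 0.07287.
Logarithmic decrement δ = 2πζ/√(1 − ζ²) = 2π × 0.07287/√(1 − 0.00531) = 0.4591.
x_n/x₀ = e^(−nδ) ≤ 0.1; take ln: n ≥ ln(1/0.1)/δ = 2.303/0.4591 = 5.015.
So 6 complete cycles are required.

6 cycles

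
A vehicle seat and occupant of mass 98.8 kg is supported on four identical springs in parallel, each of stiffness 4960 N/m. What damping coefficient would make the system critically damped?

Parallel springs add: k_eq = 4 × 4960 = 19840 N/m.
c_c = 2√(k_eq·m) = 2√(19840 × 98.8) = 2 × 1400 = 2800 N·s/m.

2800 N·s/m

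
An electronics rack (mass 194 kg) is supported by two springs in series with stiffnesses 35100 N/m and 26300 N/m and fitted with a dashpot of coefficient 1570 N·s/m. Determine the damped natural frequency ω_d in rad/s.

Series springs: 1/k_eq = 1/35100 + 1/26300 = 6.651×10^-5, so k_eq = 15030 N/m.
ω_n = √(k_eq/m) = √(15030/194) = 8.803 rad/s.
Critical damping c_c = 2√(k_eq·m) = 2√(15030 × 194) = 3416 N·s/m, so ζ = c/c_c = 1570/3416 = 0.4596.
ω_d = ω_n√(1 − ζ²) = 8.803 × √(1 − 0.211) = 7.818 rad/s.

7.82 rad/s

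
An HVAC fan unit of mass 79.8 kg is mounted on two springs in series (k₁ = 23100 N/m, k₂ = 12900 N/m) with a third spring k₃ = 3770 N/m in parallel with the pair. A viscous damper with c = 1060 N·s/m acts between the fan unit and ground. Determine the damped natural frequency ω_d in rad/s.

10.3 rad/s

Series pair: k_s = k₁k₂/(k₁+k₂) = (23100)(12900)/(23100 + 12900) = 8278 N/m. In parallel with k₃: k_eq = 8278 + 3770 = 12050 N/m.
ω_n = √(k_eq/m) = √(12050/79.8) = 12.29 rad/s.
Critical damping c_c = 2√(k_eq·m) = 2√(12050 × 79.8) = 1961 N·s/m, so ζ = c/c_c = 1060/1961 = 0.5405.
ω_d = ω_n√(1 − ζ²) = 12.29 × √(1 − 0.292) = 10.34 rad/s.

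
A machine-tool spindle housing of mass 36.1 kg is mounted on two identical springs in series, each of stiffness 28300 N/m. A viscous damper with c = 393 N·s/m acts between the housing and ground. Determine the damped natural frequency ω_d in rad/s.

19.0 rad/s

Series springs: 1/k_eq = 2/28300, so k_eq = 28300/2 = 14150 N/m.
ω_n = √(k_eq/m) = √(14150/36.1) = 19.80 rad/s.
Critical damping c_c = 2√(k_eq·m) = 2√(14150 × 36.1) = 1429 N·s/m, so ζ = c/c_c = 393/1429 = 0.2749.
ω_d = ω_n√(1 − ζ²) = 19.80 × √(1 − 0.0756) = 19.04 rad/s.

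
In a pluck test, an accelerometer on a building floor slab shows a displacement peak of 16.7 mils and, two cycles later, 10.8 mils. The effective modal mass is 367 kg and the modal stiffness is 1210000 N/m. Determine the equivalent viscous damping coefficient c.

Logarithmic decrement δ = (1/n)·ln(x₀/x_n) = (1/2)·ln(16.7/10.8) = (1/2)·ln(1.546) = 0.2179.
ζ = δ/√(4π² + δ²) = 0.2179/√(39.48 + 0.0475) = 0.2179/6.287 = 0.03466.
c = ζ · 2√(km) = 0.03466 × 2√(1210000 × 367) = 0.03466 × 42150 = 1461 N·s/m.

1460 N·s/m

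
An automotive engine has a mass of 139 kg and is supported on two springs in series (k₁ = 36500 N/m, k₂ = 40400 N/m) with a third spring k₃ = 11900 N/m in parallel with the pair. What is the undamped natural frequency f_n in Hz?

Series pair: k_s = k₁k₂/(k₁+k₂) = (36500)(40400)/(36500 + 40400) = 19180 N/m. In parallel with k₃: k_eq = 19180 + 11900 = 31080 N/m.
ω_n = √(k_eq/m) = √(31080/139) = √223.6 = 14.95 rad/s.
f_n = ω_n/(2π) = 14.95/6.283 = 2.380 Hz.

2.38 Hz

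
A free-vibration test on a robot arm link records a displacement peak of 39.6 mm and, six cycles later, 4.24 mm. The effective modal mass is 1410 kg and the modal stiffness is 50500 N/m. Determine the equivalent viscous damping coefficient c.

Logarithmic decrement δ = (1/n)·ln(x₀/x_n) = (1/6)·ln(39.6/4.24) = (1/6)·ln(9.340) = 0.3724.
ζ = δ/√(4π² + δ²) = 0.3724/√(39.48 + 0.139) = 0.3724/6.294 = 0.05916.
c = ζ · 2√(km) = 0.05916 × 2√(50500 × 1410) = 0.05916 × 16880 = 998.5 N·s/m.

998 N·s/m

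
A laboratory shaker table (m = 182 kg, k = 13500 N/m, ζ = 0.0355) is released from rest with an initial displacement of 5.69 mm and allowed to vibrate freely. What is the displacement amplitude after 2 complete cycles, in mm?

Logarithmic decrement δ = 2πζ/√(1 − ζ²) = 2π × 0.03550/√(1 − 0.00126) = 0.2232.
After n cycles, x_n/x₀ = e^(−nδ), so x_2 = 5.69 × e^(−2 × 0.2232) = 5.69 × 0.6399 = 3.641 mm.

3.64 mm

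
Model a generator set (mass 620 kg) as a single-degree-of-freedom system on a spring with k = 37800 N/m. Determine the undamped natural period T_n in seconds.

ω_n = √(k/m) = √(37800/620) = √60.97 = 7.808 rad/s.
T_n = 2π/ω_n = 6.283/7.808 = 0.8047 s.

0.805 s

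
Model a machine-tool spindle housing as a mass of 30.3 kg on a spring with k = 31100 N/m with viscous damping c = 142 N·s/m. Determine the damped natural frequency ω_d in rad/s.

32.0 rad/s

ω_n = √(k/m) = √(31100/30.3) = 32.04 rad/s.
Critical damping c_c = 2√(k·m) = 2√(31100 × 30.3) = 1941 N·s/m, so ζ = c/c_c = 142/1941 = 0.07314.
ω_d = ω_n√(1 − ζ²) = 32.04 × √(1 − 0.00535) = 31.95 rad/s.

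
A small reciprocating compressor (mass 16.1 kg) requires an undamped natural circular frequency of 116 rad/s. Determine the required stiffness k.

k = m·ω_n² = 16.1 × 116.0² = 16.1 × 13460 = 216600 N/m.

217000 N/m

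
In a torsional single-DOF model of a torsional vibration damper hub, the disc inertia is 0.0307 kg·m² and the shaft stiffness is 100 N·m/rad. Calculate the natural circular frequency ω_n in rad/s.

ω_n = √(k_t/J) = √(100/0.0307) = √3257 = 57.07 rad/s.

57.1 rad/s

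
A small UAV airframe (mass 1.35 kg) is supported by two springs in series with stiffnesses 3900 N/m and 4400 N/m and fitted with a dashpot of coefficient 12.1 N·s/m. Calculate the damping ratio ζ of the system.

0.115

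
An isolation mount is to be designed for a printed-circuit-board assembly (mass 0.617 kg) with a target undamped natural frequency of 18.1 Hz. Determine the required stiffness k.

7980 N/m

ω_n = 2πf_n = 2π × 18.1 = 113.7 rad/s.
k = m·ω_n² = 0.617 × 113.7² = 0.617 × 12930 = 7980 N/m.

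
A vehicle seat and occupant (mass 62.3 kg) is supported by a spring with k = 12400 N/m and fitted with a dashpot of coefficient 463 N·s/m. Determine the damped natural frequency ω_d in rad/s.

13.6 rad/s

ω_n = √(k/m) = √(12400/62.3) = 14.11 rad/s.
Critical damping c_c = 2√(k·m) = 2√(12400 × 62.3) = 1758 N·s/m, so ζ = c/c_c = 463/1758 = 0.2634.
ω_d = ω_n√(1 − ζ²) = 14.11 × √(1 − 0.0694) = 13.61 rad/s.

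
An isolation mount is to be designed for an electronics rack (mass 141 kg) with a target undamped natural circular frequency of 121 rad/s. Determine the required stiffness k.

k = m·ω_n² = 141 × 121.0² = 141 × 14640 = 2064000 N/m.

2060000 N/m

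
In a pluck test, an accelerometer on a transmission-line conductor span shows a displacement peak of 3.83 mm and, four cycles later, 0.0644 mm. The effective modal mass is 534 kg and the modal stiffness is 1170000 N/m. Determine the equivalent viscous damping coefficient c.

8020 N·s/m

Logarithmic decrement δ = (1/n)·ln(x₀/x_n) = (1/4)·ln(3.83/0.0644) = (1/4)·ln(59.47) = 1.021.
ζ = δ/√(4π² + δ²) = 1.021/√(39.48 + 1.04) = 1.021/6.366 = 0.1605.
c = ζ · 2√(km) = 0.1605 × 2√(1170000 × 534) = 0.1605 × 49990 = 8021 N·s/m.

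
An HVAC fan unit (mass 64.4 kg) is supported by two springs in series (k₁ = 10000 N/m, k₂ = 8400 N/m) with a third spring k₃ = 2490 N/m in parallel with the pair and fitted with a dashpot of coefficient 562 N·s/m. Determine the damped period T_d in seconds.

Series pair: k_s = k₁k₂/(k₁+k₂) = (10000)(8400)/(10000 + 8400) = 4565 N/m. In parallel with k₃: k_eq = 4565 + 2490 = 7055 N/m.
ω_n = √(k_eq/m) = √(7055/64.4) = 10.47 rad/s.
Critical damping c_c = 2√(k_eq·m) = 2√(7055 × 64.4) = 1348 N·s/m, so ζ = c/c_c = 562/1348 = 0.4169.
ω_d = ω_n√(1 − ζ²) = 10.47 × √(1 − 0.174) = 9.514 rad/s.
T_d = 2π/ω_d = 0.6604 s.

0.660 s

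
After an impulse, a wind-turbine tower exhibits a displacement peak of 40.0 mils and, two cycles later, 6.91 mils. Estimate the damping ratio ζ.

Logarithmic decrement δ = (1/n)·ln(x₀/x_n) = (1/2)·ln(40.0/6.91) = (1/2)·ln(5.789) = 0.8780.
ζ = δ/√(4π² + δ²) = 0.8780/√(39.48 + 0.771) = 0.8780/6.344 = 0.1384.

0.138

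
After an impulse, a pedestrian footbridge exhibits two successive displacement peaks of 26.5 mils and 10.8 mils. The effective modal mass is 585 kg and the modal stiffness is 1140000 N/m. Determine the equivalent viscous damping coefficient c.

Logarithmic decrement δ = (1/n)·ln(x₀/x_n) = (1/1)·ln(26.5/10.8) = (1/1)·ln(2.454) = 0.8976.
ζ = δ/√(4π² + δ²) = 0.8976/√(39.48 + 0.806) = 0.8976/6.347 = 0.1414.
c = ζ · 2√(km) = 0.1414 × 2√(1140000 × 585) = 0.1414 × 51650 = 7304 N·s/m.

7300 N·s/m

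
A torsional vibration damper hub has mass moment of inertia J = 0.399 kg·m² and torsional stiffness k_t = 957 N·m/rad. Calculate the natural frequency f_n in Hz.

ω_n = √(k_t/J) = √(957/0.399) = √2398 = 48.97 rad/s.
f_n = ω_n/(2π) = 48.97/6.283 = 7.795 Hz.

7.79 Hz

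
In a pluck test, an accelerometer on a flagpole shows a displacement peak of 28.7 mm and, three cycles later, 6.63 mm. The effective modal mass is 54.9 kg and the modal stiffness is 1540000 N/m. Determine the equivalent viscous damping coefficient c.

Logarithmic decrement δ = (1/n)·ln(x₀/x_n) = (1/3)·ln(28.7/6.63) = (1/3)·ln(4.329) = 0.4884.
ζ = δ/√(4π² + δ²) = 0.4884/√(39.48 + 0.239) = 0.4884/6.302 = 0.07750.
c = ζ · 2√(km) = 0.07750 × 2√(1540000 × 54.9) = 0.07750 × 18390 = 1425 N·s/m.

1430 N·s/m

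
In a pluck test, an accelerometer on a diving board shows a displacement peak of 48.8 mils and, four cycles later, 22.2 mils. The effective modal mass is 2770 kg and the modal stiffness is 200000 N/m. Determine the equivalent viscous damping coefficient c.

Logarithmic decrement δ = (1/n)·ln(x₀/x_n) = (1/4)·ln(48.8/22.2) = (1/4)·ln(2.198) = 0.1969.
ζ = δ/√(4π² + δ²) = 0.1969/√(39.48 + 0.0388) = 0.1969/6.286 = 0.03132.
c = ζ · 2√(km) = 0.03132 × 2√(200000 × 2770) = 0.03132 × 47070 = 1475 N·s/m.

1470 N·s/m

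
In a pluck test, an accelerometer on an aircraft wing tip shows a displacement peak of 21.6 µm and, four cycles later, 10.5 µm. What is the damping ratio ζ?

0.0287

Logarithmic decrement δ = (1/n)·ln(x₀/x_n) = (1/4)·ln(21.6/10.5) = (1/4)·ln(2.057) = 0.1803.
ζ = δ/√(4π² + δ²) = 0.1803/√(39.48 + 0.0325) = 0.1803/6.286 = 0.02869.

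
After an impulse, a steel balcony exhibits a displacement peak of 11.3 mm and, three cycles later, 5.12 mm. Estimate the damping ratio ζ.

Logarithmic decrement δ = (1/n)·ln(x₀/x_n) = (1/3)·ln(11.3/5.12) = (1/3)·ln(2.207) = 0.2639.
ζ = δ/√(4π² + δ²) = 0.2639/√(39.48 + 0.0696) = 0.2639/6.289 = 0.04196.

0.0420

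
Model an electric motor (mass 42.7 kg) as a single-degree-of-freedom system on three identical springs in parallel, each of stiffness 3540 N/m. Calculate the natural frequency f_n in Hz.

Parallel springs add: k_eq = 3 × 3540 = 10620 N/m.
ω_n = √(k_eq/m) = √(10620/42.7) = √248.7 = 15.77 rad/s.
f_n = ω_n/(2π) = 15.77/6.283 = 2.510 Hz.

2.51 Hz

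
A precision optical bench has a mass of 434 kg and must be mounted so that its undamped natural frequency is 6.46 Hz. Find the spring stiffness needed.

ω_n = 2πf_n = 2π × 6.46 = 40.59 rad/s.
k = m·ω_n² = 434 × 40.59² = 434 × 1647 = 715000 N/m.

715000 N/m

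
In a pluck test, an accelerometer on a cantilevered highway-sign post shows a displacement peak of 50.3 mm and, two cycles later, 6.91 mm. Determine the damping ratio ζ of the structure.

0.156

Logarithmic decrement δ = (1/n)·ln(x₀/x_n) = (1/2)·ln(50.3/6.91) = (1/2)·ln(7.279) = 0.9925.
ζ = δ/√(4π² + δ²) = 0.9925/√(39.48 + 0.985) = 0.9925/6.361 = 0.1560.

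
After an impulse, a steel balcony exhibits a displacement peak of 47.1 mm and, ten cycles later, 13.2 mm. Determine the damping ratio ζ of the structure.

0.0202

Logarithmic decrement δ = (1/n)·ln(x₀/x_n) = (1/10)·ln(47.1/13.2) = (1/10)·ln(3.568) = 0.1272.
ζ = δ/√(4π² + δ²) = 0.1272/√(39.48 + 0.0162) = 0.1272/6.284 = 0.02024.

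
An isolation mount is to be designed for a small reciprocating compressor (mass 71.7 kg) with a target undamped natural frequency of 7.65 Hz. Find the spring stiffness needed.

166000 N/m

ω_n = 2πf_n = 2π × 7.65 = 48.07 rad/s.
k = m·ω_n² = 71.7 × 48.07² = 71.7 × 2310 = 165700 N/m.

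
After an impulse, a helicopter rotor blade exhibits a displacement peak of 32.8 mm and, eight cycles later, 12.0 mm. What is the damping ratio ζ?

Logarithmic decrement δ = (1/n)·ln(x₀/x_n) = (1/8)·ln(32.8/12.0) = (1/8)·ln(2.733) = 0.1257.
ζ = δ/√(4π² + δ²) = 0.1257/√(39.48 + 0.0158) = 0.1257/6.284 = 0.02000.

0.0200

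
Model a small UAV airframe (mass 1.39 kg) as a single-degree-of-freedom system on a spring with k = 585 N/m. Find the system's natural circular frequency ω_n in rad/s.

20.5 rad/s

ω_n = √(k/m) = √(585.0/1.39) = √420.9 = 20.51 rad/s.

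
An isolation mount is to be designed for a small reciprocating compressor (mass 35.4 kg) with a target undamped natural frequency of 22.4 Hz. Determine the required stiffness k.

ω_n = 2πf_n = 2π × 22.4 = 140.7 rad/s.
k = m·ω_n² = 35.4 × 140.7² = 35.4 × 19810 = 701200 N/m.

701000 N/m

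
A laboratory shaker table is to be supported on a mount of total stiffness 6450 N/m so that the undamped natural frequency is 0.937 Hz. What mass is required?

ω_n = 2πf_n = 2π × 0.937 = 5.887 rad/s.
m = k/ω_n² = 6450/5.887² = 6450/34.66 = 186.1 kg.

186 kg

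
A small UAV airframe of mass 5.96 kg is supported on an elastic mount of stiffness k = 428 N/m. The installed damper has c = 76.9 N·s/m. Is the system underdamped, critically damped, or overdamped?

underdamped

c_c = 2√(k·m) = 101.0 N·s/m; ζ = c/c_c = 76.9/101.0 = 0.761.
Since ζ < 1 the system is underdamped.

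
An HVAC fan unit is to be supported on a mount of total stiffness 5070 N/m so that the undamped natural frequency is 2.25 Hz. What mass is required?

25.4 kg

ω_n = 2πf_n = 2π × 2.25 = 14.14 rad/s.
m = k/ω_n² = 5070/14.14² = 5070/199.9 = 25.37 kg.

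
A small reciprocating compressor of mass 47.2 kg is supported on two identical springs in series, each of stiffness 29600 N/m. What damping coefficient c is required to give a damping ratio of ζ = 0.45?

752 N·s/m

Series springs: 1/k_eq = 2/29600, so k_eq = 29600/2 = 14800 N/m.
c_c = 2√(k_eq·m) = 2√(14800 × 47.2) = 1672 N·s/m.
c = ζ·c_c = 0.45 × 1672 = 752.2 N·s/m.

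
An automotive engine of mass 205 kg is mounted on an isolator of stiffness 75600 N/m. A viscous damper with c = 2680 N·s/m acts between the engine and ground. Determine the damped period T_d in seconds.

0.348 s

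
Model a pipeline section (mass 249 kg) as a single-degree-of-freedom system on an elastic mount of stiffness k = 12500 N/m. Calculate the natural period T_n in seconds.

0.887 s

ω_n = √(k/m) = √(12500/249) = √50.20 = 7.085 rad/s.
T_n = 2π/ω_n = 6.283/7.085 = 0.8868 s.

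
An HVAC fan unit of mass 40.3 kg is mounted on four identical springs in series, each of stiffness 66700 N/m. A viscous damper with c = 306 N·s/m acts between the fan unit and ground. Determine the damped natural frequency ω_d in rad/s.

Series springs: 1/k_eq = 4/66700, so k_eq = 66700/4 = 16680 N/m.
ω_n = √(k_eq/m) = √(16680/40.3) = 20.34 rad/s.
Critical damping c_c = 2√(k_eq·m) = 2√(16680 × 40.3) = 1640 N·s/m, so ζ = c/c_c = 306/1640 = 0.1866.
ω_d = ω_n√(1 − ζ²) = 20.34 × √(1 − 0.0348) = 19.98 rad/s.

20.0 rad/s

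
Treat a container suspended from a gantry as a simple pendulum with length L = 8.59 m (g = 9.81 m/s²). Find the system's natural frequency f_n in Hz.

For a simple pendulum ω_n = √(g/L) = √(9.81/8.59) = √1.142 = 1.069 rad/s.
f_n = ω_n/(2π) = 1.069/6.283 = 0.1701 Hz.

0.170 Hz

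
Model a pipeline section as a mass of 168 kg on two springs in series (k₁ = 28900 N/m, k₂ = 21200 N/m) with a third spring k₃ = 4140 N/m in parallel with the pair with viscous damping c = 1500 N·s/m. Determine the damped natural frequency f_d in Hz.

Series pair: k_s = k₁k₂/(k₁+k₂) = (28900)(21200)/(28900 + 21200) = 12230 N/m. In parallel with k₃: k_eq = 12230 + 4140 = 16370 N/m.
ω_n = √(k_eq/m) = √(16370/168) = 9.871 rad/s.
Critical damping c_c = 2√(k_eq·m) = 2√(16370 × 168) = 3317 N·s/m, so ζ = c/c_c = 1500/3317 = 0.4523.
ω_d = ω_n√(1 − ζ²) = 9.871 × √(1 − 0.205) = 8.804 rad/s.
f_d = ω_d/(2π) = 1.401 Hz.

1.40 Hz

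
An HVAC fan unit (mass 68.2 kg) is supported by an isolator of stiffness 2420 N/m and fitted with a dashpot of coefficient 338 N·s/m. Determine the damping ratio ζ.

ω_n = √(k/m) = √(2420/68.2) = 5.957 rad/s.
Critical damping c_c = 2√(k·m) = 2√(2420 × 68.2) = 812.5 N·s/m, so ζ = c/c_c = 338/812.5 = 0.4160.

0.416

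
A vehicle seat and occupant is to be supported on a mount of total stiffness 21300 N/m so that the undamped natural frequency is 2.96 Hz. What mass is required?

61.6 kg

ω_n = 2πf_n = 2π × 2.96 = 18.60 rad/s.
m = k/ω_n² = 21300/18.60² = 21300/345.9 = 61.58 kg.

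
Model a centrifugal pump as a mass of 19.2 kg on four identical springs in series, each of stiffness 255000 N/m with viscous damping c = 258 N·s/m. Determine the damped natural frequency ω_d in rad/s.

Series springs: 1/k_eq = 4/255000, so k_eq = 255000/4 = 63750 N/m.
ω_n = √(k_eq/m) = √(63750/19.2) = 57.62 rad/s.
Critical damping c_c = 2√(k_eq·m) = 2√(63750 × 19.2) = 2213 N·s/m, so ζ = c/c_c = 258/2213 = 0.1166.
ω_d = ω_n√(1 − ζ²) = 57.62 × √(1 − 0.0136) = 57.23 rad/s.

57.2 rad/s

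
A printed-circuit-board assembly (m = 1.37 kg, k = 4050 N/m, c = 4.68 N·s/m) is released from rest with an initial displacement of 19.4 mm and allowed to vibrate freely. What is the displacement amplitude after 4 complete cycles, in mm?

ζ = c/(2√(km)) = 4.68/(2√(4050 × 1.37)) = 4.68/149.0 = 0.03141.
Logarithmic decrement δ = 2πζ/√(1 − ζ²) = 2π × 0.03141/√(1 − 0.000987) = 0.1975.
After n cycles, x_n/x₀ = e^(−nδ), so x_4 = 19.4 × e^(−4 × 0.1975) = 19.4 × 0.4539 = 8.805 mm.

8.81 mm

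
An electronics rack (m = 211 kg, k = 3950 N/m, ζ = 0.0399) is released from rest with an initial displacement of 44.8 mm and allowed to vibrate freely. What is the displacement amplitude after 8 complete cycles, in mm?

6.02 mm

Logarithmic decrement δ = 2πζ/√(1 − ζ²) = 2π × 0.03990/√(1 − 0.00159) = 0.2509.
After n cycles, x_n/x₀ = e^(−nδ), so x_8 = 44.8 × e^(−8 × 0.2509) = 44.8 × 0.1344 = 6.020 mm.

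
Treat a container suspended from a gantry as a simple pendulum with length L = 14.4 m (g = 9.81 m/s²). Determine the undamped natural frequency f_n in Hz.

0.131 Hz

For a simple pendulum ω_n = √(g/L) = √(9.81/14.4) = √0.6813 = 0.8254 rad/s.
f_n = ω_n/(2π) = 0.8254/6.283 = 0.1314 Hz.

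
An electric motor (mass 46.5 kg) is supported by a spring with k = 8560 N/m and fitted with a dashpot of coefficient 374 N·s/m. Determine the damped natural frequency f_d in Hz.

2.06 Hz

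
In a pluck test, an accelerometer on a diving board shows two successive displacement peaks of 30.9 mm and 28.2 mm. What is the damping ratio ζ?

0.0146

Logarithmic decrement δ = (1/n)·ln(x₀/x_n) = (1/1)·ln(30.9/28.2) = (1/1)·ln(1.096) = 0.09143.
ζ = δ/√(4π² + δ²) = 0.09143/√(39.48 + 0.00836) = 0.09143/6.284 = 0.01455.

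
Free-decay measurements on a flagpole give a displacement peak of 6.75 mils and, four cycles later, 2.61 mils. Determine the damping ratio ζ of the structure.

Logarithmic decrement δ = (1/n)·ln(x₀/x_n) = (1/4)·ln(6.75/2.61) = (1/4)·ln(2.586) = 0.2375.
ζ = δ/√(4π² + δ²) = 0.2375/√(39.48 + 0.0564) = 0.2375/6.288 = 0.03778.

0.0378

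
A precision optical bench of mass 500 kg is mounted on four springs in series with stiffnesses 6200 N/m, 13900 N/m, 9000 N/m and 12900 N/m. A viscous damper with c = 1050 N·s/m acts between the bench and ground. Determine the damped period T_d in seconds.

Series springs: 1/k_eq = 1/6200 + 1/13900 + 1/9000 + 1/12900 = 0.0004219, so k_eq = 2370 N/m.
ω_n = √(k_eq/m) = √(2370/500) = 2.177 rad/s.
Critical damping c_c = 2√(k_eq·m) = 2√(2370 × 500) = 2177 N·s/m, so ζ = c/c_c = 1050/2177 = 0.4822.
ω_d = ω_n√(1 − ζ²) = 2.177 × √(1 − 0.233) = 1.907 rad/s.
T_d = 2π/ω_d = 3.294 s.

3.29 s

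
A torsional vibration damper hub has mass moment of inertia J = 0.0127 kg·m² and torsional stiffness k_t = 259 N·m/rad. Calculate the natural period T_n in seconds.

0.0440 s

ω_n = √(k_t/J) = √(259/0.0127) = √20390 = 142.8 rad/s.
T_n = 2π/ω_n = 6.283/142.8 = 0.04400 s.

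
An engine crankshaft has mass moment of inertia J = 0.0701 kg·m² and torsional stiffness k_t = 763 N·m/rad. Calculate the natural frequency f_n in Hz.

16.6 Hz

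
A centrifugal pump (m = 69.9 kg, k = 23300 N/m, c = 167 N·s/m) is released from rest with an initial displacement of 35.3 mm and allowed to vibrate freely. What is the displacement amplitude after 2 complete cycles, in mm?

ζ = c/(2√(km)) = 167/(2√(23300 × 69.9)) = 167/2552 = 0.06543.
Logarithmic decrement δ = 2πζ/√(1 − ζ²) = 2π × 0.06543/√(1 − 0.00428) = 0.4120.
After n cycles, x_n/x₀ = e^(−nδ), so x_2 = 35.3 × e^(−2 × 0.4120) = 35.3 × 0.4387 = 15.49 mm.

15.5 mm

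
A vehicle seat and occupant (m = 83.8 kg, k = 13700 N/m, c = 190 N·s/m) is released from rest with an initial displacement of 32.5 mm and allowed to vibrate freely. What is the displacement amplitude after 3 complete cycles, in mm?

ζ = c/(2√(km)) = 190/(2√(13700 × 83.8)) = 190/2143 = 0.08866.
Logarithmic decrement δ = 2πζ/√(1 − ζ²) = 2π × 0.08866/√(1 − 0.00786) = 0.5593.
After n cycles, x_n/x₀ = e^(−nδ), so x_3 = 32.5 × e^(−3 × 0.5593) = 32.5 × 0.1868 = 6.070 mm.

6.07 mm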